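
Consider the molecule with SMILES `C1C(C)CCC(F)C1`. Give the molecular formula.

Atom tally by fragment:
  cyclohexane ring core → C:6 H:12
  (− 2 ring H displaced by substituents)
  + CH3 → C:1 H:3
  + F → F:1
Element totals:
  C: 7
  H: 13
  F: 1

C7H13F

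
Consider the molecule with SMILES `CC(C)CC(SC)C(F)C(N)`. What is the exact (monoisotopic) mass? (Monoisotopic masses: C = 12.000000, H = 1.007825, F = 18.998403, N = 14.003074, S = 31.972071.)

179.1144

Atom tally by fragment:
  CH3 → C:1 H:3
  CH(CH3) → C:2 H:4
  CH2 → C:1 H:2
  CH(SCH3) → C:2 H:4 S:1
  CH(F) → C:1 H:1 F:1
  CH2NH2 → C:1 H:4 N:1
Element totals:
  C: 8
  H: 18
  F: 1
  N: 1
  S: 1
Molecular formula: C8H18FNS.
  M = 8(12.0) + 18(1.007825) + 18.998403 + 14.003074 + 31.972071
    = 96.000000 + 18.140850 + 18.998403 + 14.003074 + 31.972071 = 179.114398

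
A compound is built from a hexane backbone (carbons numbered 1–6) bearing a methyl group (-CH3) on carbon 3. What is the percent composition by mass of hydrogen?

Atom tally by fragment:
  CH3 → C:1 H:3
  CH2 → C:1 H:2
  CH(CH3) → C:2 H:4
  CH2 → C:1 H:2
  CH2 → C:1 H:2
  CH3 → C:1 H:3
Element totals:
  C: 7
  H: 16
Molecular formula: C7H16.
Molar mass = 100.205 g/mol.
Mass from H: 16 × 1.008 = 16.128 g/mol.
%H = 16.128 / 100.205 × 100 = 16.10%.

16.10%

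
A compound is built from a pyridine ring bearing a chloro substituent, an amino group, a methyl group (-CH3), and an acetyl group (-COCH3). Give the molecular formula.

C8H9ClN2O

Atom tally by fragment:
  pyridine ring core → C:5 H:5 N:1
  (− 4 ring H displaced by substituents)
  + Cl → Cl:1
  + NH2 → N:1 H:2
  + CH3 → C:1 H:3
  + COCH3 → C:2 H:3 O:1
Element totals:
  C: 8
  H: 9
  Cl: 1
  N: 2
  O: 1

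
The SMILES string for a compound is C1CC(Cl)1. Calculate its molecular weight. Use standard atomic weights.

76.52 g/mol

Atom tally by fragment:
  cyclopropane ring core → C:3 H:6
  (− 1 ring H displaced by substituents)
  + Cl → Cl:1
Element totals:
  C: 3
  H: 5
  Cl: 1
Molecular formula: C3H5Cl.
  M = 3(12.011) + 5(1.008) + 35.45
    = 36.033 + 5.040 + 35.450 = 76.523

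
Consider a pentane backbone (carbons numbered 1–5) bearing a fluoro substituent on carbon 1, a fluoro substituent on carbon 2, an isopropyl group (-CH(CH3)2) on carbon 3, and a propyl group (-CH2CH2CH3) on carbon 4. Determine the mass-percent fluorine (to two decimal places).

19.76%

Atom tally by fragment:
  FCH2 → C:1 H:2 F:1
  CH(F) → C:1 H:1 F:1
  CH(CH(CH3)2) → C:4 H:8
  CH(CH2CH2CH3) → C:4 H:8
  CH3 → C:1 H:3
Element totals:
  C: 11
  H: 22
  F: 2
Molecular formula: C11H22F2.
Molar mass = 192.293 g/mol.
Mass from F: 2 × 18.998 = 37.996 g/mol.
%F = 37.996 / 192.293 × 100 = 19.76%.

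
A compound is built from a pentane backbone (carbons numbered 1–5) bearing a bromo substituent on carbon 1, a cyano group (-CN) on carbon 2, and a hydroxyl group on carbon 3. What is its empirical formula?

Atom tally by fragment:
  BrCH2 → C:1 H:2 Br:1
  CH(CN) → C:2 H:1 N:1
  CH(OH) → C:1 H:2 O:1
  CH2 → C:1 H:2
  CH3 → C:1 H:3
Element totals:
  C: 6
  H: 10
  Br: 1
  N: 1
  O: 1
Molecular formula: C6H10BrNO.
gcd of subscripts (1, 6, 10, 1, 1) = 1, so the empirical formula equals the molecular formula.

C6H10BrNO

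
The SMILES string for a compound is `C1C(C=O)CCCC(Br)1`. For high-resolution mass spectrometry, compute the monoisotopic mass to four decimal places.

189.9993

Atom tally by fragment:
  cyclohexane ring core → C:6 H:12
  (− 2 ring H displaced by substituents)
  + CHO → C:1 H:1 O:1
  + Br → Br:1
Element totals:
  C: 7
  H: 11
  Br: 1
  O: 1
Molecular formula: C7H11BrO.
  M = 7(12.0) + 11(1.007825) + 78.918338 + 15.994915
    = 84.000000 + 11.086075 + 78.918338 + 15.994915 = 189.999328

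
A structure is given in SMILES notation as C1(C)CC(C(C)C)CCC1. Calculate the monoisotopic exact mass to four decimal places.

Atom tally by fragment:
  cyclohexane ring core → C:6 H:12
  (− 2 ring H displaced by substituents)
  + CH3 → C:1 H:3
  + CH(CH3)2 → C:3 H:7
Element totals:
  C: 10
  H: 20
Molecular formula: C10H20.
  M = 10(12.0) + 20(1.007825)
    = 120.000000 + 20.156500 = 140.156500

140.1565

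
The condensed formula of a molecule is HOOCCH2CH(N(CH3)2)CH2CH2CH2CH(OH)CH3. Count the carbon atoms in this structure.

10

Element totals:
  C: 10
  H: 21
  N: 1
  O: 3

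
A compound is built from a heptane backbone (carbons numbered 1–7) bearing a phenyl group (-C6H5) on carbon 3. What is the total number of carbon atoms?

13

Atom tally by fragment:
  CH3 → C:1 H:3
  CH2 → C:1 H:2
  CH(C6H5) → C:7 H:6
  CH2 → C:1 H:2
  CH2 → C:1 H:2
  CH2 → C:1 H:2
  CH3 → C:1 H:3
Element totals:
  C: 13
  H: 20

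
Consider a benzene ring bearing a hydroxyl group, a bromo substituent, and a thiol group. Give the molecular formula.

Atom tally by fragment:
  benzene ring core → C:6 H:6
  (− 3 ring H displaced by substituents)
  + OH → O:1 H:1
  + Br → Br:1
  + SH → S:1 H:1
Element totals:
  C: 6
  H: 5
  Br: 1
  O: 1
  S: 1

C6H5BrOS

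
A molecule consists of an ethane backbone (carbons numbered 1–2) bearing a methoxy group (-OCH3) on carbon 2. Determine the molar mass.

Atom tally by fragment:
  CH3 → C:1 H:3
  CH2OCH3 → C:2 H:5 O:1
Element totals:
  C: 3
  H: 8
  O: 1
Molecular formula: C3H8O.
  M = 3(12.011) + 8(1.008) + 15.999
    = 36.033 + 8.064 + 15.999 = 60.096

60.10 g/mol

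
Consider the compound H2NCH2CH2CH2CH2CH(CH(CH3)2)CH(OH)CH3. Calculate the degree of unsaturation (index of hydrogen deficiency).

0

Element totals:
  C: 10
  H: 23
  N: 1
  O: 1
Molecular formula: C10H23NO.
DoU = (2C + 2 + N − H − X) / 2 = (2·10 + 2 + 1 − 23 − 0) / 2 = 0.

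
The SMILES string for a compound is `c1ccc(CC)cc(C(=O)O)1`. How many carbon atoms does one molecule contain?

Atom tally by fragment:
  benzene ring core → C:6 H:6
  (− 2 ring H displaced by substituents)
  + C2H5 → C:2 H:5
  + COOH → C:1 H:1 O:2
Element totals:
  C: 9
  H: 10
  O: 2

9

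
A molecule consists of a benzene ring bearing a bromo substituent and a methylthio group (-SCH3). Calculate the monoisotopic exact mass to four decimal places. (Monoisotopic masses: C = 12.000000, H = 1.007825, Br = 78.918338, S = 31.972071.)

201.9452

Atom tally by fragment:
  benzene ring core → C:6 H:6
  (− 2 ring H displaced by substituents)
  + Br → Br:1
  + SCH3 → C:1 H:3 S:1
Element totals:
  C: 7
  H: 7
  Br: 1
  S: 1
Molecular formula: C7H7BrS.
  M = 7(12.0) + 7(1.007825) + 78.918338 + 31.972071
    = 84.000000 + 7.054775 + 78.918338 + 31.972071 = 201.945184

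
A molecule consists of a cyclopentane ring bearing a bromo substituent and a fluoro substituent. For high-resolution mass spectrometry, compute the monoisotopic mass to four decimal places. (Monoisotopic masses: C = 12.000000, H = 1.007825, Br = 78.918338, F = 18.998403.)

Atom tally by fragment:
  cyclopentane ring core → C:5 H:10
  (− 2 ring H displaced by substituents)
  + Br → Br:1
  + F → F:1
Element totals:
  C: 5
  H: 8
  Br: 1
  F: 1
Molecular formula: C5H8BrF.
  M = 5(12.0) + 8(1.007825) + 78.918338 + 18.998403
    = 60.000000 + 8.062600 + 78.918338 + 18.998403 = 165.979341

165.9793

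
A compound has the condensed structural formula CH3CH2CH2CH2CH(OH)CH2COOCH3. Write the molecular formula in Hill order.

Atom tally by fragment:
  CH3 → C:1 H:3
  CH2 → C:1 H:2
  CH2 → C:1 H:2
  CH2 → C:1 H:2
  CH(OH) → C:1 H:2 O:1
  CH2COOCH3 → C:3 H:5 O:2
Element totals:
  C: 8
  H: 16
  O: 3

C8H16O3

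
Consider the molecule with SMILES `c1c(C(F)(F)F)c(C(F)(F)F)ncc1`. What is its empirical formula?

C7H3F6N

Atom tally by fragment:
  pyridine ring core → C:5 H:5 N:1
  (− 2 ring H displaced by substituents)
  + CF3 → C:1 F:3
  + CF3 → C:1 F:3
Element totals:
  C: 7
  H: 3
  F: 6
  N: 1
Molecular formula: C7H3F6N.
gcd of subscripts (7, 6, 3, 1) = 1, so the empirical formula equals the molecular formula.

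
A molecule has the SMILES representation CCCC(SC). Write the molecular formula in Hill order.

C5H12S

Atom tally by fragment:
  CH3 → C:1 H:3
  CH2 → C:1 H:2
  CH2 → C:1 H:2
  CH2SCH3 → C:2 H:5 S:1
Element totals:
  C: 5
  H: 12
  S: 1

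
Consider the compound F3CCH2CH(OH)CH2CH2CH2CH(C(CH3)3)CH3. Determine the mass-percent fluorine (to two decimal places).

23.72%

Element totals:
  C: 12
  H: 23
  F: 3
  O: 1
Molecular formula: C12H23F3O.
Molar mass = 240.309 g/mol.
Mass from F: 3 × 18.998 = 56.994 g/mol.
%F = 56.994 / 240.309 × 100 = 23.72%.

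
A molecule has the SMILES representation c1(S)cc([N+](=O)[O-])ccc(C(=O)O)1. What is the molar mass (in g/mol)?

Atom tally by fragment:
  benzene ring core → C:6 H:6
  (− 3 ring H displaced by substituents)
  + SH → S:1 H:1
  + NO2 → N:1 O:2
  + COOH → C:1 H:1 O:2
Element totals:
  C: 7
  H: 5
  N: 1
  O: 4
  S: 1
Molecular formula: C7H5NO4S.
  M = 7(12.011) + 5(1.008) + 14.007 + 4(15.999) + 32.06
    = 84.077 + 5.040 + 14.007 + 63.996 + 32.060 = 199.180

199.18 g/mol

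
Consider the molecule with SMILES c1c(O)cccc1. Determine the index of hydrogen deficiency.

4

Atom tally by fragment:
  benzene ring core → C:6 H:6
  (− 1 ring H displaced by substituents)
  + OH → O:1 H:1
Element totals:
  C: 6
  H: 6
  O: 1
Molecular formula: C6H6O.
DoU = (2C + 2 + N − H − X) / 2 = (2·6 + 2 + 0 − 6 − 0) / 2 = 4.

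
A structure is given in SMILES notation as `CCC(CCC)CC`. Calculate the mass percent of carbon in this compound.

84.12%

Atom tally by fragment:
  CH3 → C:1 H:3
  CH2 → C:1 H:2
  CH(CH2CH2CH3) → C:4 H:8
  CH2 → C:1 H:2
  CH3 → C:1 H:3
Element totals:
  C: 8
  H: 18
Molecular formula: C8H18.
Molar mass = 114.232 g/mol.
Mass from C: 8 × 12.011 = 96.088 g/mol.
%C = 96.088 / 114.232 × 100 = 84.12%.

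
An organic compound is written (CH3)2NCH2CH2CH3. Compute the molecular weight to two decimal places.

Element totals:
  C: 5
  H: 13
  N: 1
Molecular formula: C5H13N.
  M = 5(12.011) + 13(1.008) + 14.007
    = 60.055 + 13.104 + 14.007 = 87.166

87.17 g/mol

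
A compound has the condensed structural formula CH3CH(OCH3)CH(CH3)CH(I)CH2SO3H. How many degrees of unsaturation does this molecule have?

Atom tally by fragment:
  CH3 → C:1 H:3
  CH(OCH3) → C:2 H:4 O:1
  CH(CH3) → C:2 H:4
  CH(I) → C:1 H:1 I:1
  CH2SO3H → C:1 H:3 S:1 O:3
Element totals:
  C: 7
  H: 15
  I: 1
  O: 4
  S: 1
Molecular formula: C7H15IO4S.
DoU = (2C + 2 + N − H − X) / 2 = (2·7 + 2 + 0 − 15 − 1) / 2 = 0.

0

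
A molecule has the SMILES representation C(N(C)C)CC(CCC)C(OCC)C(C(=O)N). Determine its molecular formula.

Atom tally by fragment:
  (CH3)2NCH2 → C:3 H:8 N:1
  CH2 → C:1 H:2
  CH(CH2CH2CH3) → C:4 H:8
  CH(OC2H5) → C:3 H:6 O:1
  CH2CONH2 → C:2 H:4 O:1 N:1
Element totals:
  C: 13
  H: 28
  N: 2
  O: 2

C13H28N2O2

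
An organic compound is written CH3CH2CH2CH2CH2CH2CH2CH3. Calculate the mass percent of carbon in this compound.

Element totals:
  C: 8
  H: 18
Molecular formula: C8H18.
Molar mass = 114.232 g/mol.
Mass from C: 8 × 12.011 = 96.088 g/mol.
%C = 96.088 / 114.232 × 100 = 84.12%.

84.12%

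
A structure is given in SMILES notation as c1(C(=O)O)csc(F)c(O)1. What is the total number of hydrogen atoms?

Atom tally by fragment:
  thiophene ring core → C:4 H:4 S:1
  (− 3 ring H displaced by substituents)
  + COOH → C:1 H:1 O:2
  + F → F:1
  + OH → O:1 H:1
Element totals:
  C: 5
  H: 3
  F: 1
  O: 3
  S: 1

3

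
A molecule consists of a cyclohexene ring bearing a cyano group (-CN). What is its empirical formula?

C7H9N

Atom tally by fragment:
  cyclohexene ring core → C:6 H:10
  (− 1 ring H displaced by substituents)
  + CN → C:1 N:1
Element totals:
  C: 7
  H: 9
  N: 1
Molecular formula: C7H9N.
gcd of subscripts (7, 9, 1) = 1, so the empirical formula equals the molecular formula.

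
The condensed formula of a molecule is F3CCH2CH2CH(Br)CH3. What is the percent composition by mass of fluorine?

Atom tally by fragment:
  F3CCH2 → C:2 H:2 F:3
  CH2 → C:1 H:2
  CH(Br) → C:1 H:1 Br:1
  CH3 → C:1 H:3
Element totals:
  C: 5
  H: 8
  Br: 1
  F: 3
Molecular formula: C5H8BrF3.
Molar mass = 205.017 g/mol.
Mass from F: 3 × 18.998 = 56.994 g/mol.
%F = 56.994 / 205.017 × 100 = 27.80%.

27.80%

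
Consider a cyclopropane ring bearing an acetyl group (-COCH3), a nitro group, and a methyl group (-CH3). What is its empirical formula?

Atom tally by fragment:
  cyclopropane ring core → C:3 H:6
  (− 3 ring H displaced by substituents)
  + COCH3 → C:2 H:3 O:1
  + NO2 → N:1 O:2
  + CH3 → C:1 H:3
Element totals:
  C: 6
  H: 9
  N: 1
  O: 3
Molecular formula: C6H9NO3.
gcd of subscripts (6, 9, 1, 3) = 1, so the empirical formula equals the molecular formula.

C6H9NO3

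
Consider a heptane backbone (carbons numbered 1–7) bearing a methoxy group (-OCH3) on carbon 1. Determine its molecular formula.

Atom tally by fragment:
  CH3OCH2 → C:2 H:5 O:1
  CH2 → C:1 H:2
  CH2 → C:1 H:2
  CH2 → C:1 H:2
  CH2 → C:1 H:2
  CH2 → C:1 H:2
  CH3 → C:1 H:3
Element totals:
  C: 8
  H: 18
  O: 1

C8H18O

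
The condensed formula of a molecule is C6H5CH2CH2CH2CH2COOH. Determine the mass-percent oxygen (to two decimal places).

17.95%

Atom tally by fragment:
  C6H5CH2 → C:7 H:7
  CH2 → C:1 H:2
  CH2 → C:1 H:2
  CH2COOH → C:2 H:3 O:2
Element totals:
  C: 11
  H: 14
  O: 2
Molecular formula: C11H14O2.
Molar mass = 178.231 g/mol.
Mass from O: 2 × 15.999 = 31.998 g/mol.
%O = 31.998 / 178.231 × 100 = 17.95%.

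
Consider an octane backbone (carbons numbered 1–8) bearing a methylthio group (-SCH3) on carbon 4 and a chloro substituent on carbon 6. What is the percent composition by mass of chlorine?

Atom tally by fragment:
  CH3 → C:1 H:3
  CH2 → C:1 H:2
  CH2 → C:1 H:2
  CH(SCH3) → C:2 H:4 S:1
  CH2 → C:1 H:2
  CH(Cl) → C:1 H:1 Cl:1
  CH2 → C:1 H:2
  CH3 → C:1 H:3
Element totals:
  C: 9
  H: 19
  Cl: 1
  S: 1
Molecular formula: C9H19ClS.
Molar mass = 194.761 g/mol.
Mass from Cl: 1 × 35.45 = 35.450 g/mol.
%Cl = 35.450 / 194.761 × 100 = 18.20%.

18.20%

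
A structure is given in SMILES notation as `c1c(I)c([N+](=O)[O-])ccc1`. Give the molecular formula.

C6H4INO2

Atom tally by fragment:
  benzene ring core → C:6 H:6
  (− 2 ring H displaced by substituents)
  + I → I:1
  + NO2 → N:1 O:2
Element totals:
  C: 6
  H: 4
  I: 1
  N: 1
  O: 2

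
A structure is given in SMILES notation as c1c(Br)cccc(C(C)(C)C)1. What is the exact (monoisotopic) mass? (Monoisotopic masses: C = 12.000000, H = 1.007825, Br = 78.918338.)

Atom tally by fragment:
  benzene ring core → C:6 H:6
  (− 2 ring H displaced by substituents)
  + Br → Br:1
  + C(CH3)3 → C:4 H:9
Element totals:
  C: 10
  H: 13
  Br: 1
Molecular formula: C10H13Br.
  M = 10(12.0) + 13(1.007825) + 78.918338
    = 120.000000 + 13.101725 + 78.918338 = 212.020063

212.0201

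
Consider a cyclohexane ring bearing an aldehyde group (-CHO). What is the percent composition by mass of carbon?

74.95%

Atom tally by fragment:
  cyclohexane ring core → C:6 H:12
  (− 1 ring H displaced by substituents)
  + CHO → C:1 H:1 O:1
Element totals:
  C: 7
  H: 12
  O: 1
Molecular formula: C7H12O.
Molar mass = 112.172 g/mol.
Mass from C: 7 × 12.011 = 84.077 g/mol.
%C = 84.077 / 112.172 × 100 = 74.95%.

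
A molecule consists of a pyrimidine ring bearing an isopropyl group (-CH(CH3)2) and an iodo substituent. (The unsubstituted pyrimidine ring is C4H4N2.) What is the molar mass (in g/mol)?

Atom tally by fragment:
  pyrimidine ring core → C:4 H:4 N:2
  (− 2 ring H displaced by substituents)
  + CH(CH3)2 → C:3 H:7
  + I → I:1
Element totals:
  C: 7
  H: 9
  I: 1
  N: 2
Molecular formula: C7H9IN2.
  M = 7(12.011) + 9(1.008) + 126.904 + 2(14.007)
    = 84.077 + 9.072 + 126.904 + 28.014 = 248.067

248.07 g/mol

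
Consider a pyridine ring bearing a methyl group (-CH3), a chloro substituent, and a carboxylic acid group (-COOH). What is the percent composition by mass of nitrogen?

8.16%

Atom tally by fragment:
  pyridine ring core → C:5 H:5 N:1
  (− 3 ring H displaced by substituents)
  + CH3 → C:1 H:3
  + Cl → Cl:1
  + COOH → C:1 H:1 O:2
Element totals:
  C: 7
  H: 6
  Cl: 1
  N: 1
  O: 2
Molecular formula: C7H6ClNO2.
Molar mass = 171.580 g/mol.
Mass from N: 1 × 14.007 = 14.007 g/mol.
%N = 14.007 / 171.580 × 100 = 8.16%.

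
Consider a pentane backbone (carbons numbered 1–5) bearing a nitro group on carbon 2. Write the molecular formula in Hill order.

C5H11NO2

Atom tally by fragment:
  CH3 → C:1 H:3
  CH(NO2) → C:1 H:1 N:1 O:2
  CH2 → C:1 H:2
  CH2 → C:1 H:2
  CH3 → C:1 H:3
Element totals:
  C: 5
  H: 11
  N: 1
  O: 2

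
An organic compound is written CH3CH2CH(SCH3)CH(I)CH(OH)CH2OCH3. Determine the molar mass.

Atom tally by fragment:
  CH3 → C:1 H:3
  CH2 → C:1 H:2
  CH(SCH3) → C:2 H:4 S:1
  CH(I) → C:1 H:1 I:1
  CH(OH) → C:1 H:2 O:1
  CH2OCH3 → C:2 H:5 O:1
Element totals:
  C: 8
  H: 17
  I: 1
  O: 2
  S: 1
Molecular formula: C8H17IO2S.
  M = 8(12.011) + 17(1.008) + 126.904 + 2(15.999) + 32.06
    = 96.088 + 17.136 + 126.904 + 31.998 + 32.060 = 304.186

304.19 g/mol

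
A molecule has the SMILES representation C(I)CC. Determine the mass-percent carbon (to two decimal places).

Atom tally by fragment:
  ICH2 → C:1 H:2 I:1
  CH2 → C:1 H:2
  CH3 → C:1 H:3
Element totals:
  C: 3
  H: 7
  I: 1
Molecular formula: C3H7I.
Molar mass = 169.993 g/mol.
Mass from C: 3 × 12.011 = 36.033 g/mol.
%C = 36.033 / 169.993 × 100 = 21.20%.

21.20%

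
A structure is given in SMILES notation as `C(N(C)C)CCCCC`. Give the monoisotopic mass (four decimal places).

129.1517

Atom tally by fragment:
  (CH3)2NCH2 → C:3 H:8 N:1
  CH2 → C:1 H:2
  CH2 → C:1 H:2
  CH2 → C:1 H:2
  CH2 → C:1 H:2
  CH3 → C:1 H:3
Element totals:
  C: 8
  H: 19
  N: 1
Molecular formula: C8H19N.
  M = 8(12.0) + 19(1.007825) + 14.003074
    = 96.000000 + 19.148675 + 14.003074 = 129.151749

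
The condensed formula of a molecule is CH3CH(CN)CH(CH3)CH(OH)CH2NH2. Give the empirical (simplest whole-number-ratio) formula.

Atom tally by fragment:
  CH3 → C:1 H:3
  CH(CN) → C:2 H:1 N:1
  CH(CH3) → C:2 H:4
  CH(OH) → C:1 H:2 O:1
  CH2NH2 → C:1 H:4 N:1
Element totals:
  C: 7
  H: 14
  N: 2
  O: 1
Molecular formula: C7H14N2O.
gcd of subscripts (7, 14, 2, 1) = 1, so the empirical formula equals the molecular formula.

C7H14N2O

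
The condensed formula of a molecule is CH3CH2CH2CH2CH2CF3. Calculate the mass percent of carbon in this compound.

51.42%

Atom tally by fragment:
  CH3 → C:1 H:3
  CH2 → C:1 H:2
  CH2 → C:1 H:2
  CH2 → C:1 H:2
  CH2CF3 → C:2 H:2 F:3
Element totals:
  C: 6
  H: 11
  F: 3
Molecular formula: C6H11F3.
Molar mass = 140.148 g/mol.
Mass from C: 6 × 12.011 = 72.066 g/mol.
%C = 72.066 / 140.148 × 100 = 51.42%.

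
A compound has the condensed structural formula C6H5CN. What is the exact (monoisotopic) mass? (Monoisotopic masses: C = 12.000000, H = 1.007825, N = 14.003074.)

103.0422

Atom tally by fragment:
  benzene ring core → C:6 H:6
  (− 1 ring H displaced by substituents)
  + CN → C:1 N:1
Element totals:
  C: 7
  H: 5
  N: 1
Molecular formula: C7H5N.
  M = 7(12.0) + 5(1.007825) + 14.003074
    = 84.000000 + 5.039125 + 14.003074 = 103.042199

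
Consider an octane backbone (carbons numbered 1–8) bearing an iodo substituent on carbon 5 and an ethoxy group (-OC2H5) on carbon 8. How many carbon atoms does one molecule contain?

Atom tally by fragment:
  CH3 → C:1 H:3
  CH2 → C:1 H:2
  CH2 → C:1 H:2
  CH2 → C:1 H:2
  CH(I) → C:1 H:1 I:1
  CH2 → C:1 H:2
  CH2 → C:1 H:2
  CH2OC2H5 → C:3 H:7 O:1
Element totals:
  C: 10
  H: 21
  I: 1
  O: 1

10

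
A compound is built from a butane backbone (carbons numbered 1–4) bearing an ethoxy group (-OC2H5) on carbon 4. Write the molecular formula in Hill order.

Atom tally by fragment:
  CH3 → C:1 H:3
  CH2 → C:1 H:2
  CH2 → C:1 H:2
  CH2OC2H5 → C:3 H:7 O:1
Element totals:
  C: 6
  H: 14
  O: 1

C6H14O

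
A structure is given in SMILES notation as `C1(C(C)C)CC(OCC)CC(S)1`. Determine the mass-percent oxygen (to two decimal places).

8.50%

Atom tally by fragment:
  cyclopentane ring core → C:5 H:10
  (− 3 ring H displaced by substituents)
  + CH(CH3)2 → C:3 H:7
  + OC2H5 → C:2 H:5 O:1
  + SH → S:1 H:1
Element totals:
  C: 10
  H: 20
  O: 1
  S: 1
Molecular formula: C10H20OS.
Molar mass = 188.329 g/mol.
Mass from O: 1 × 15.999 = 15.999 g/mol.
%O = 15.999 / 188.329 × 100 = 8.50%.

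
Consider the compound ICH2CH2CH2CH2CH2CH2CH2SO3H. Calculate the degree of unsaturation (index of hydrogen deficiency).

0

Atom tally by fragment:
  ICH2 → C:1 H:2 I:1
  CH2 → C:1 H:2
  CH2 → C:1 H:2
  CH2 → C:1 H:2
  CH2 → C:1 H:2
  CH2 → C:1 H:2
  CH2SO3H → C:1 H:3 S:1 O:3
Element totals:
  C: 7
  H: 15
  I: 1
  O: 3
  S: 1
Molecular formula: C7H15IO3S.
DoU = (2C + 2 + N − H − X) / 2 = (2·7 + 2 + 0 − 15 − 1) / 2 = 0.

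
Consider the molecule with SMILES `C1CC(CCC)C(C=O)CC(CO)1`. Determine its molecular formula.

C11H20O2

Atom tally by fragment:
  cyclohexane ring core → C:6 H:12
  (− 3 ring H displaced by substituents)
  + CH2CH2CH3 → C:3 H:7
  + CHO → C:1 H:1 O:1
  + CH2OH → C:1 H:3 O:1
Element totals:
  C: 11
  H: 20
  O: 2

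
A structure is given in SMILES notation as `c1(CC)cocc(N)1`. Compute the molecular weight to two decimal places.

111.14 g/mol

Atom tally by fragment:
  furan ring core → C:4 H:4 O:1
  (− 2 ring H displaced by substituents)
  + C2H5 → C:2 H:5
  + NH2 → N:1 H:2
Element totals:
  C: 6
  H: 9
  N: 1
  O: 1
Molecular formula: C6H9NO.
  M = 6(12.011) + 9(1.008) + 14.007 + 15.999
    = 72.066 + 9.072 + 14.007 + 15.999 = 111.144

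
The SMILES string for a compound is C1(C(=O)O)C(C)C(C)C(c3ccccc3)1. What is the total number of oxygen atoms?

2

Atom tally by fragment:
  cyclobutane ring core → C:4 H:8
  (− 4 ring H displaced by substituents)
  + COOH → C:1 H:1 O:2
  + CH3 → C:1 H:3
  + CH3 → C:1 H:3
  + C6H5 → C:6 H:5
Element totals:
  C: 13
  H: 16
  O: 2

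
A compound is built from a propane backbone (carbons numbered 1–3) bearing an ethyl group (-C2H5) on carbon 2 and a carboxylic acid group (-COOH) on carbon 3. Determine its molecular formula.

C6H12O2

Atom tally by fragment:
  CH3 → C:1 H:3
  CH(C2H5) → C:3 H:6
  CH2COOH → C:2 H:3 O:2
Element totals:
  C: 6
  H: 12
  O: 2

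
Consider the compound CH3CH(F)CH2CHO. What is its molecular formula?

C4H7FO

Atom tally by fragment:
  CH3 → C:1 H:3
  CH(F) → C:1 H:1 F:1
  CH2CHO → C:2 H:3 O:1
Element totals:
  C: 4
  H: 7
  F: 1
  O: 1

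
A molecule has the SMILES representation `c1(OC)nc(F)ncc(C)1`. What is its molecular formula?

Atom tally by fragment:
  pyrimidine ring core → C:4 H:4 N:2
  (− 3 ring H displaced by substituents)
  + OCH3 → C:1 H:3 O:1
  + F → F:1
  + CH3 → C:1 H:3
Element totals:
  C: 6
  H: 7
  F: 1
  N: 2
  O: 1

C6H7FN2O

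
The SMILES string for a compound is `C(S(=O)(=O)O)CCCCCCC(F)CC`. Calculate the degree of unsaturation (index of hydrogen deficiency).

0

Atom tally by fragment:
  HO3SCH2 → C:1 H:3 S:1 O:3
  CH2 → C:1 H:2
  CH2 → C:1 H:2
  CH2 → C:1 H:2
  CH2 → C:1 H:2
  CH2 → C:1 H:2
  CH2 → C:1 H:2
  CH(F) → C:1 H:1 F:1
  CH2 → C:1 H:2
  CH3 → C:1 H:3
Element totals:
  C: 10
  H: 21
  F: 1
  O: 3
  S: 1
Molecular formula: C10H21FO3S.
DoU = (2C + 2 + N − H − X) / 2 = (2·10 + 2 + 0 − 21 − 1) / 2 = 0.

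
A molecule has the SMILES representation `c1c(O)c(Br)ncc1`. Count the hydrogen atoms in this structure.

Atom tally by fragment:
  pyridine ring core → C:5 H:5 N:1
  (− 2 ring H displaced by substituents)
  + OH → O:1 H:1
  + Br → Br:1
Element totals:
  C: 5
  H: 4
  Br: 1
  N: 1
  O: 1

4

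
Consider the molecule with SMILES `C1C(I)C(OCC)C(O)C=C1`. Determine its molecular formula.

C8H13IO2

Atom tally by fragment:
  cyclohexene ring core → C:6 H:10
  (− 3 ring H displaced by substituents)
  + I → I:1
  + OC2H5 → C:2 H:5 O:1
  + OH → O:1 H:1
Element totals:
  C: 8
  H: 13
  I: 1
  O: 2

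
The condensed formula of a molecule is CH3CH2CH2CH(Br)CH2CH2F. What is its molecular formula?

Element totals:
  C: 6
  H: 12
  Br: 1
  F: 1

C6H12BrF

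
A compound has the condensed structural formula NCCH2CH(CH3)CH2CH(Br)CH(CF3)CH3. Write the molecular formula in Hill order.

Element totals:
  C: 9
  H: 13
  Br: 1
  F: 3
  N: 1

C9H13BrF3N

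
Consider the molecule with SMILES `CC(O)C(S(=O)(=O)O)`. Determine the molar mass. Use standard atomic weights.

140.15 g/mol

Atom tally by fragment:
  CH3 → C:1 H:3
  CH(OH) → C:1 H:2 O:1
  CH2SO3H → C:1 H:3 S:1 O:3
Element totals:
  C: 3
  H: 8
  O: 4
  S: 1
Molecular formula: C3H8O4S.
  M = 3(12.011) + 8(1.008) + 4(15.999) + 32.06
    = 36.033 + 8.064 + 63.996 + 32.060 = 140.153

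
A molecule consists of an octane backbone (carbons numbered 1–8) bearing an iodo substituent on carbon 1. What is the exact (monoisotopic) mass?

240.0375

Atom tally by fragment:
  ICH2 → C:1 H:2 I:1
  CH2 → C:1 H:2
  CH2 → C:1 H:2
  CH2 → C:1 H:2
  CH2 → C:1 H:2
  CH2 → C:1 H:2
  CH2 → C:1 H:2
  CH3 → C:1 H:3
Element totals:
  C: 8
  H: 17
  I: 1
Molecular formula: C8H17I.
  M = 8(12.0) + 17(1.007825) + 126.904472
    = 96.000000 + 17.133025 + 126.904472 = 240.037497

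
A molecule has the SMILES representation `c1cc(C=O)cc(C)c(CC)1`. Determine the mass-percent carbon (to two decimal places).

Atom tally by fragment:
  benzene ring core → C:6 H:6
  (− 3 ring H displaced by substituents)
  + CHO → C:1 H:1 O:1
  + CH3 → C:1 H:3
  + C2H5 → C:2 H:5
Element totals:
  C: 10
  H: 12
  O: 1
Molecular formula: C10H12O.
Molar mass = 148.205 g/mol.
Mass from C: 10 × 12.011 = 120.110 g/mol.
%C = 120.110 / 148.205 × 100 = 81.04%.

81.04%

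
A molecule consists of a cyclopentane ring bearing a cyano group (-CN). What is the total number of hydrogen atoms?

Atom tally by fragment:
  cyclopentane ring core → C:5 H:10
  (− 1 ring H displaced by substituents)
  + CN → C:1 N:1
Element totals:
  C: 6
  H: 9
  N: 1

9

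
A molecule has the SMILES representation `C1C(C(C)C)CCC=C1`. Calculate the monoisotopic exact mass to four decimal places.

Atom tally by fragment:
  cyclohexene ring core → C:6 H:10
  (− 1 ring H displaced by substituents)
  + CH(CH3)2 → C:3 H:7
Element totals:
  C: 9
  H: 16
Molecular formula: C9H16.
  M = 9(12.0) + 16(1.007825)
    = 108.000000 + 16.125200 = 124.125200

124.1252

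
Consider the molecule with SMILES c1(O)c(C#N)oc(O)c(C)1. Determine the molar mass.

139.11 g/mol

Atom tally by fragment:
  furan ring core → C:4 H:4 O:1
  (− 4 ring H displaced by substituents)
  + OH → O:1 H:1
  + CN → C:1 N:1
  + OH → O:1 H:1
  + CH3 → C:1 H:3
Element totals:
  C: 6
  H: 5
  N: 1
  O: 3
Molecular formula: C6H5NO3.
  M = 6(12.011) + 5(1.008) + 14.007 + 3(15.999)
    = 72.066 + 5.040 + 14.007 + 47.997 = 139.110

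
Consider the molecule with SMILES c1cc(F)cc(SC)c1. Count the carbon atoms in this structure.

7

Atom tally by fragment:
  benzene ring core → C:6 H:6
  (− 2 ring H displaced by substituents)
  + F → F:1
  + SCH3 → C:1 H:3 S:1
Element totals:
  C: 7
  H: 7
  F: 1
  S: 1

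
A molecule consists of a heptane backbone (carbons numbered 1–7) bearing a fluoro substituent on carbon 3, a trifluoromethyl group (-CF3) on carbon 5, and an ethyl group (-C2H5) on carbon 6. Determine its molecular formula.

C10H18F4

Atom tally by fragment:
  CH3 → C:1 H:3
  CH2 → C:1 H:2
  CH(F) → C:1 H:1 F:1
  CH2 → C:1 H:2
  CH(CF3) → C:2 H:1 F:3
  CH(C2H5) → C:3 H:6
  CH3 → C:1 H:3
Element totals:
  C: 10
  H: 18
  F: 4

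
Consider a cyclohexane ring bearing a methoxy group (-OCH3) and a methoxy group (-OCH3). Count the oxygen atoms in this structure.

Atom tally by fragment:
  cyclohexane ring core → C:6 H:12
  (− 2 ring H displaced by substituents)
  + OCH3 → C:1 H:3 O:1
  + OCH3 → C:1 H:3 O:1
Element totals:
  C: 8
  H: 16
  O: 2

2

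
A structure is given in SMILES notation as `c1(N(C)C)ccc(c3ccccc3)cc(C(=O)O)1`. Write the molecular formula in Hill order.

Atom tally by fragment:
  benzene ring core → C:6 H:6
  (− 3 ring H displaced by substituents)
  + N(CH3)2 → N:1 C:2 H:6
  + C6H5 → C:6 H:5
  + COOH → C:1 H:1 O:2
Element totals:
  C: 15
  H: 15
  N: 1
  O: 2

C15H15NO2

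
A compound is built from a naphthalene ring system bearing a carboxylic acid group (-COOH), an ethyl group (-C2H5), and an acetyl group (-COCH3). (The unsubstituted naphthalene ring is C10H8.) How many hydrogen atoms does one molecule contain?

14

Atom tally by fragment:
  naphthalene ring system core → C:10 H:8
  (− 3 ring H displaced by substituents)
  + COOH → C:1 H:1 O:2
  + C2H5 → C:2 H:5
  + COCH3 → C:2 H:3 O:1
Element totals:
  C: 15
  H: 14
  O: 3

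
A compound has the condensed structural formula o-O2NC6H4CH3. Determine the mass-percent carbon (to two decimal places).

61.31%

Atom tally by fragment:
  benzene ring core → C:6 H:6
  (− 2 ring H displaced by substituents)
  + NO2 → N:1 O:2
  + CH3 → C:1 H:3
Element totals:
  C: 7
  H: 7
  N: 1
  O: 2
Molecular formula: C7H7NO2.
Molar mass = 137.138 g/mol.
Mass from C: 7 × 12.011 = 84.077 g/mol.
%C = 84.077 / 137.138 × 100 = 61.31%.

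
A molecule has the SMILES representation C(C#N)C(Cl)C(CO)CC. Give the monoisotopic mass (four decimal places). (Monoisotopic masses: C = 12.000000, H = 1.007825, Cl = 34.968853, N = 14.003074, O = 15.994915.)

Atom tally by fragment:
  NCCH2 → C:2 H:2 N:1
  CH(Cl) → C:1 H:1 Cl:1
  CH(CH2OH) → C:2 H:4 O:1
  CH2 → C:1 H:2
  CH3 → C:1 H:3
Element totals:
  C: 7
  H: 12
  Cl: 1
  N: 1
  O: 1
Molecular formula: C7H12ClNO.
  M = 7(12.0) + 12(1.007825) + 34.968853 + 14.003074 + 15.994915
    = 84.000000 + 12.093900 + 34.968853 + 14.003074 + 15.994915 = 161.060742

161.0607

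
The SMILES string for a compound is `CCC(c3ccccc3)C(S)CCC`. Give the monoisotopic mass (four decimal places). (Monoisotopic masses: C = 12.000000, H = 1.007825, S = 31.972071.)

208.1286

Atom tally by fragment:
  CH3 → C:1 H:3
  CH2 → C:1 H:2
  CH(C6H5) → C:7 H:6
  CH(SH) → C:1 H:2 S:1
  CH2 → C:1 H:2
  CH2 → C:1 H:2
  CH3 → C:1 H:3
Element totals:
  C: 13
  H: 20
  S: 1
Molecular formula: C13H20S.
  M = 13(12.0) + 20(1.007825) + 31.972071
    = 156.000000 + 20.156500 + 31.972071 = 208.128571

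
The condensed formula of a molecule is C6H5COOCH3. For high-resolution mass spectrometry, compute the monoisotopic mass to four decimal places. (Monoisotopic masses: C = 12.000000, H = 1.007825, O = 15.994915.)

Atom tally by fragment:
  benzene ring core → C:6 H:6
  (− 1 ring H displaced by substituents)
  + COOCH3 → C:2 H:3 O:2
Element totals:
  C: 8
  H: 8
  O: 2
Molecular formula: C8H8O2.
  M = 8(12.0) + 8(1.007825) + 2(15.994915)
    = 96.000000 + 8.062600 + 31.989830 = 136.052430

136.0524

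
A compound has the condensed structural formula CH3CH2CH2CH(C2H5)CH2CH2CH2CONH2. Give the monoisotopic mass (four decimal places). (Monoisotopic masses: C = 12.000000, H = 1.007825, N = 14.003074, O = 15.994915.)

Element totals:
  C: 10
  H: 21
  N: 1
  O: 1
Molecular formula: C10H21NO.
  M = 10(12.0) + 21(1.007825) + 14.003074 + 15.994915
    = 120.000000 + 21.164325 + 14.003074 + 15.994915 = 171.162314

171.1623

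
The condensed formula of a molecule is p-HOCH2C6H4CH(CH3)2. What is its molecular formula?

Atom tally by fragment:
  benzene ring core → C:6 H:6
  (− 2 ring H displaced by substituents)
  + CH2OH → C:1 H:3 O:1
  + CH(CH3)2 → C:3 H:7
Element totals:
  C: 10
  H: 14
  O: 1

C10H14O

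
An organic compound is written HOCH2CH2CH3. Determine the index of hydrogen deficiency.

Element totals:
  C: 3
  H: 8
  O: 1
Molecular formula: C3H8O.
DoU = (2C + 2 + N − H − X) / 2 = (2·3 + 2 + 0 − 8 − 0) / 2 = 0.

0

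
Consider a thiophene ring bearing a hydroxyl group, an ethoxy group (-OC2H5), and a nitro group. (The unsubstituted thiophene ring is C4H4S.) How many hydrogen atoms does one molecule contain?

7

Atom tally by fragment:
  thiophene ring core → C:4 H:4 S:1
  (− 3 ring H displaced by substituents)
  + OH → O:1 H:1
  + OC2H5 → C:2 H:5 O:1
  + NO2 → N:1 O:2
Element totals:
  C: 6
  H: 7
  N: 1
  O: 4
  S: 1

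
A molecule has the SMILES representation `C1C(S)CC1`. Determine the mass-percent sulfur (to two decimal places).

36.36%

Atom tally by fragment:
  cyclobutane ring core → C:4 H:8
  (− 1 ring H displaced by substituents)
  + SH → S:1 H:1
Element totals:
  C: 4
  H: 8
  S: 1
Molecular formula: C4H8S.
Molar mass = 88.168 g/mol.
Mass from S: 1 × 32.06 = 32.060 g/mol.
%S = 32.060 / 88.168 × 100 = 36.36%.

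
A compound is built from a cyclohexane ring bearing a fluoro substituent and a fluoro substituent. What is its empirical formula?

C3H5F

Atom tally by fragment:
  cyclohexane ring core → C:6 H:12
  (− 2 ring H displaced by substituents)
  + F → F:1
  + F → F:1
Element totals:
  C: 6
  H: 10
  F: 2
Molecular formula: C6H10F2.
gcd of subscripts = 2; dividing each by 2:
  C: 6/2 = 3
  F: 2/2 = 1
  H: 10/2 = 5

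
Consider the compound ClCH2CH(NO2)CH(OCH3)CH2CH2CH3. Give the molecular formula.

C7H14ClNO3

Element totals:
  C: 7
  H: 14
  Cl: 1
  N: 1
  O: 3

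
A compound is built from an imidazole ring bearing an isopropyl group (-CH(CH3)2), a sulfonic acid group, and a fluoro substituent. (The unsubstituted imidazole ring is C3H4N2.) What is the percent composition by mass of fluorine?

9.12%

Atom tally by fragment:
  imidazole ring core → C:3 H:4 N:2
  (− 3 ring H displaced by substituents)
  + CH(CH3)2 → C:3 H:7
  + SO3H → S:1 O:3 H:1
  + F → F:1
Element totals:
  C: 6
  H: 9
  F: 1
  N: 2
  O: 3
  S: 1
Molecular formula: C6H9FN2O3S.
Molar mass = 208.207 g/mol.
Mass from F: 1 × 18.998 = 18.998 g/mol.
%F = 18.998 / 208.207 × 100 = 9.12%.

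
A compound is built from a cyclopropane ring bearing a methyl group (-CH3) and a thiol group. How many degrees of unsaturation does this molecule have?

Atom tally by fragment:
  cyclopropane ring core → C:3 H:6
  (− 2 ring H displaced by substituents)
  + CH3 → C:1 H:3
  + SH → S:1 H:1
Element totals:
  C: 4
  H: 8
  S: 1
Molecular formula: C4H8S.
DoU = (2C + 2 + N − H − X) / 2 = (2·4 + 2 + 0 − 8 − 0) / 2 = 1.

1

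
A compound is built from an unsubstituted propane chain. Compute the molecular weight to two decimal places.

Atom tally by fragment:
  CH3 → C:1 H:3
  CH2 → C:1 H:2
  CH3 → C:1 H:3
Element totals:
  C: 3
  H: 8
Molecular formula: C3H8.
  M = 3(12.011) + 8(1.008)
    = 36.033 + 8.064 = 44.097

44.10 g/mol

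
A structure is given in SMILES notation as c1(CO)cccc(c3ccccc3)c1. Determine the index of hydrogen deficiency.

Atom tally by fragment:
  benzene ring core → C:6 H:6
  (− 2 ring H displaced by substituents)
  + CH2OH → C:1 H:3 O:1
  + C6H5 → C:6 H:5
Element totals:
  C: 13
  H: 12
  O: 1
Molecular formula: C13H12O.
DoU = (2C + 2 + N − H − X) / 2 = (2·13 + 2 + 0 − 12 − 0) / 2 = 8.

8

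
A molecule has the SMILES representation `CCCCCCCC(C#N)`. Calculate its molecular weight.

Atom tally by fragment:
  CH3 → C:1 H:3
  CH2 → C:1 H:2
  CH2 → C:1 H:2
  CH2 → C:1 H:2
  CH2 → C:1 H:2
  CH2 → C:1 H:2
  CH2 → C:1 H:2
  CH2CN → C:2 H:2 N:1
Element totals:
  C: 9
  H: 17
  N: 1
Molecular formula: C9H17N.
  M = 9(12.011) + 17(1.008) + 14.007
    = 108.099 + 17.136 + 14.007 = 139.242

139.24 g/mol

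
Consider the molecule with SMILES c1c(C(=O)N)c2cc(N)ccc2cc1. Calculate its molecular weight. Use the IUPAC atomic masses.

186.21 g/mol

Atom tally by fragment:
  naphthalene ring system core → C:10 H:8
  (− 2 ring H displaced by substituents)
  + CONH2 → C:1 H:2 O:1 N:1
  + NH2 → N:1 H:2
Element totals:
  C: 11
  H: 10
  N: 2
  O: 1
Molecular formula: C11H10N2O.
  M = 11(12.011) + 10(1.008) + 2(14.007) + 15.999
    = 132.121 + 10.080 + 28.014 + 15.999 = 186.214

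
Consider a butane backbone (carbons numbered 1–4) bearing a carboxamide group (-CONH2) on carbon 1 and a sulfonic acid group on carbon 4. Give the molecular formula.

Atom tally by fragment:
  H2NOCCH2 → C:2 H:4 O:1 N:1
  CH2 → C:1 H:2
  CH2 → C:1 H:2
  CH2SO3H → C:1 H:3 S:1 O:3
Element totals:
  C: 5
  H: 11
  N: 1
  O: 4
  S: 1

C5H11NO4S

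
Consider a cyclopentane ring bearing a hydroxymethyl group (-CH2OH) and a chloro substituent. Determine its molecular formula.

C6H11ClO

Atom tally by fragment:
  cyclopentane ring core → C:5 H:10
  (− 2 ring H displaced by substituents)
  + CH2OH → C:1 H:3 O:1
  + Cl → Cl:1
Element totals:
  C: 6
  H: 11
  Cl: 1
  O: 1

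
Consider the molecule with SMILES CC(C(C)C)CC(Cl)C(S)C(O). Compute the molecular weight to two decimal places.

210.76 g/mol

Atom tally by fragment:
  CH3 → C:1 H:3
  CH(CH(CH3)2) → C:4 H:8
  CH2 → C:1 H:2
  CH(Cl) → C:1 H:1 Cl:1
  CH(SH) → C:1 H:2 S:1
  CH2OH → C:1 H:3 O:1
Element totals:
  C: 9
  H: 19
  Cl: 1
  O: 1
  S: 1
Molecular formula: C9H19ClOS.
  M = 9(12.011) + 19(1.008) + 35.45 + 15.999 + 32.06
    = 108.099 + 19.152 + 35.450 + 15.999 + 32.060 = 210.760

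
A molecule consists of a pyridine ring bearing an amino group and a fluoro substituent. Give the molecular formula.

C5H5FN2

Atom tally by fragment:
  pyridine ring core → C:5 H:5 N:1
  (− 2 ring H displaced by substituents)
  + NH2 → N:1 H:2
  + F → F:1
Element totals:
  C: 5
  H: 5
  F: 1
  N: 2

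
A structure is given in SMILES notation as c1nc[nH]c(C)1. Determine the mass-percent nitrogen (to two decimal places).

34.12%

Atom tally by fragment:
  imidazole ring core → C:3 H:4 N:2
  (− 1 ring H displaced by substituents)
  + CH3 → C:1 H:3
Element totals:
  C: 4
  H: 6
  N: 2
Molecular formula: C4H6N2.
Molar mass = 82.106 g/mol.
Mass from N: 2 × 14.007 = 28.014 g/mol.
%N = 28.014 / 82.106 × 100 = 34.12%.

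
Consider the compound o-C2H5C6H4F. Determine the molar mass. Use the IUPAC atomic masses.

124.16 g/mol

Element totals:
  C: 8
  H: 9
  F: 1
Molecular formula: C8H9F.
  M = 8(12.011) + 9(1.008) + 18.998
    = 96.088 + 9.072 + 18.998 = 124.158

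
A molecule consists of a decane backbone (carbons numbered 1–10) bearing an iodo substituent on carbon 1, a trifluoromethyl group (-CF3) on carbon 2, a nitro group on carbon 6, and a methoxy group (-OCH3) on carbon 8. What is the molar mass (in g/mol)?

Atom tally by fragment:
  ICH2 → C:1 H:2 I:1
  CH(CF3) → C:2 H:1 F:3
  CH2 → C:1 H:2
  CH2 → C:1 H:2
  CH2 → C:1 H:2
  CH(NO2) → C:1 H:1 N:1 O:2
  CH2 → C:1 H:2
  CH(OCH3) → C:2 H:4 O:1
  CH2 → C:1 H:2
  CH3 → C:1 H:3
Element totals:
  C: 12
  H: 21
  F: 3
  I: 1
  N: 1
  O: 3
Molecular formula: C12H21F3INO3.
  M = 12(12.011) + 21(1.008) + 3(18.998) + 126.904 + 14.007 + 3(15.999)
    = 144.132 + 21.168 + 56.994 + 126.904 + 14.007 + 47.997 = 411.202

411.20 g/mol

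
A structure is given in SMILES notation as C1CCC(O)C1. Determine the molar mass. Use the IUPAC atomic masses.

86.13 g/mol

Atom tally by fragment:
  cyclopentane ring core → C:5 H:10
  (− 1 ring H displaced by substituents)
  + OH → O:1 H:1
Element totals:
  C: 5
  H: 10
  O: 1
Molecular formula: C5H10O.
  M = 5(12.011) + 10(1.008) + 15.999
    = 60.055 + 10.080 + 15.999 = 86.134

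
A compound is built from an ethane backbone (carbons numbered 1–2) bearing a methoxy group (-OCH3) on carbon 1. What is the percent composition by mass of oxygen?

26.62%

Atom tally by fragment:
  CH3OCH2 → C:2 H:5 O:1
  CH3 → C:1 H:3
Element totals:
  C: 3
  H: 8
  O: 1
Molecular formula: C3H8O.
Molar mass = 60.096 g/mol.
Mass from O: 1 × 15.999 = 15.999 g/mol.
%O = 15.999 / 60.096 × 100 = 26.62%.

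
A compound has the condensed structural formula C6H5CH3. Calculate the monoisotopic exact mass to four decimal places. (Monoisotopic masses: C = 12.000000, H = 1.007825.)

92.0626

Atom tally by fragment:
  benzene ring core → C:6 H:6
  (− 1 ring H displaced by substituents)
  + CH3 → C:1 H:3
Element totals:
  C: 7
  H: 8
Molecular formula: C7H8.
  M = 7(12.0) + 8(1.007825)
    = 84.000000 + 8.062600 = 92.062600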